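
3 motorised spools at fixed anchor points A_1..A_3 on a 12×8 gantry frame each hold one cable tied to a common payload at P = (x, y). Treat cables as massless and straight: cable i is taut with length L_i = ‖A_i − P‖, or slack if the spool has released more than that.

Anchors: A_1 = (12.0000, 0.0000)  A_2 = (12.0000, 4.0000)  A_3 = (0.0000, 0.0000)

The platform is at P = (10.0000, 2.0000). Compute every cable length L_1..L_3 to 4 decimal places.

(2.8284, 2.8284, 10.1980)

L_1: Δ = A_1−P = (2.0000, -2.0000) → ‖Δ‖ = √8.0000 = 2.8284
L_2: Δ = A_2−P = (2.0000, 2.0000) → ‖Δ‖ = √8.0000 = 2.8284
L_3: Δ = A_3−P = (-10.0000, -2.0000) → ‖Δ‖ = √104.0000 = 10.1980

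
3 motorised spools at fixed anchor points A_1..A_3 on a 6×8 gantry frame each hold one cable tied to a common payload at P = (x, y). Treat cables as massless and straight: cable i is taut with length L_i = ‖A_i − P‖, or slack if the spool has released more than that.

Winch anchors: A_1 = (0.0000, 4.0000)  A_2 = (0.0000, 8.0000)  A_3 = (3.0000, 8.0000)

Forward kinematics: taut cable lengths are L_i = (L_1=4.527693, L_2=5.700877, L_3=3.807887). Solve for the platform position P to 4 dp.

(4.5000, 4.5000)

each cable: (A_i−P)·(A_i−P) = L_i²; let k_i = ‖A_i‖²−L_i²
k_1 = 0.0000+16.0000−20.5000 = -4.5000
row 1: 0.0000x − 8.0000y = -36.0000  (k_2=31.5000)
row 2: -6.0000x − 8.0000y = -63.0000  (k_3=58.5000)
Cramer on rows 1–2 → x = 4.5000, y = 4.5000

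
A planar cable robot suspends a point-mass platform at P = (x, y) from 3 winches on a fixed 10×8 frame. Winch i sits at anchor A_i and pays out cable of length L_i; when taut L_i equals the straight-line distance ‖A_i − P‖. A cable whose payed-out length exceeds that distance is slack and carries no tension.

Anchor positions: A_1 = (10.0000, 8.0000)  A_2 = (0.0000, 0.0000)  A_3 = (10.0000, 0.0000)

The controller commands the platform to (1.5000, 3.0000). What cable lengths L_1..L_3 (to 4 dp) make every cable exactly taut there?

L_1 = √((10.0000−1.5000)² + (8.0000−3.0000)²) = 9.8615
L_2 = √((0.0000−1.5000)² + (0.0000−3.0000)²) = 3.3541
L_3 = √((10.0000−1.5000)² + (0.0000−3.0000)²) = 9.0139

(9.8615, 3.3541, 9.0139)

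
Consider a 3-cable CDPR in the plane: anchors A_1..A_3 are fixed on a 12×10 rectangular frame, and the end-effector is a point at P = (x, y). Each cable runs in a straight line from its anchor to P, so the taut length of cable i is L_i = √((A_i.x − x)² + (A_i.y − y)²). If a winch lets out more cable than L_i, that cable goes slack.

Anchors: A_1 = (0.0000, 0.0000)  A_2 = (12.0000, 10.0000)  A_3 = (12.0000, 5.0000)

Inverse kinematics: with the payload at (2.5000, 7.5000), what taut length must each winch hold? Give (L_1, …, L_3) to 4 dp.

(7.9057, 9.8234, 9.8234)

L_1 = √((0.0000−2.5000)² + (0.0000−7.5000)²) = 7.9057
L_2 = √((12.0000−2.5000)² + (10.0000−7.5000)²) = 9.8234
L_3 = √((12.0000−2.5000)² + (5.0000−7.5000)²) = 9.8234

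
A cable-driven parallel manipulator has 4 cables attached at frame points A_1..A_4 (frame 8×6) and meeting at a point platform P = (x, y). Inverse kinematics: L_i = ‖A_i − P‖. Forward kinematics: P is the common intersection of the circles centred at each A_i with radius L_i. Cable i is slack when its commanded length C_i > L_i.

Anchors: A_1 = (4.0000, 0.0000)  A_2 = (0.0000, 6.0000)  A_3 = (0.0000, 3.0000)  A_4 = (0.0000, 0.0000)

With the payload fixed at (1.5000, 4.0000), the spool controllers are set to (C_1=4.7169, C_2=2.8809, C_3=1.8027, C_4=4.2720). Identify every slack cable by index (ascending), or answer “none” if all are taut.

2

i=1: geometric 4.7170 vs commanded 4.7169 ⇒ taut
i=2: geometric 2.5000 vs commanded 2.8809 ⇒ slack
i=3: geometric 1.8028 vs commanded 1.8027 ⇒ taut
i=4: geometric 4.2720 vs commanded 4.2720 ⇒ taut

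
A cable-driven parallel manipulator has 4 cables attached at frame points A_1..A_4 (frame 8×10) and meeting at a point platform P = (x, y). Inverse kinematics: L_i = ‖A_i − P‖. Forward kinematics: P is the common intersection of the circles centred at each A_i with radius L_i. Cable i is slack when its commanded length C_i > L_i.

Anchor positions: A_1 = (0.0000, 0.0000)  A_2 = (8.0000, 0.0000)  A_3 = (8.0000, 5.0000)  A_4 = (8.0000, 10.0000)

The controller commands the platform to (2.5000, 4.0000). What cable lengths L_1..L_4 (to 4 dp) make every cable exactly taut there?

L_1: Δ = A_1−P = (-2.5000, -4.0000) → ‖Δ‖ = √22.2500 = 4.7170
L_2: Δ = A_2−P = (5.5000, -4.0000) → ‖Δ‖ = √46.2500 = 6.8007
L_3: Δ = A_3−P = (5.5000, 1.0000) → ‖Δ‖ = √31.2500 = 5.5902
L_4: Δ = A_4−P = (5.5000, 6.0000) → ‖Δ‖ = √66.2500 = 8.1394

(4.7170, 6.8007, 5.5902, 8.1394)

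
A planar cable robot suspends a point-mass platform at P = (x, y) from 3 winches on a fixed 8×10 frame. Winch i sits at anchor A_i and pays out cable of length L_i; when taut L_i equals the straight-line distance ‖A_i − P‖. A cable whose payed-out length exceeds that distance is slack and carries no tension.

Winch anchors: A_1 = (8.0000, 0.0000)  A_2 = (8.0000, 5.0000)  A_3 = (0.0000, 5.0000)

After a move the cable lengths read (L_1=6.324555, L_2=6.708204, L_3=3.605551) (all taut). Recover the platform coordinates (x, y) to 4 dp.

each cable: (A_i−P)·(A_i−P) = L_i²; let c_i = ‖A_i‖²−L_i²
c_1 = 64.0000+0.0000−40.0000 = 24.0000
row 1: 0.0000x − 10.0000y = -20.0000  (c_2=44.0000)
row 2: 16.0000x − 10.0000y = 12.0000  (c_3=12.0000)
Cramer on rows 1–2 → x = 2.0000, y = 2.0000

(2.0000, 2.0000)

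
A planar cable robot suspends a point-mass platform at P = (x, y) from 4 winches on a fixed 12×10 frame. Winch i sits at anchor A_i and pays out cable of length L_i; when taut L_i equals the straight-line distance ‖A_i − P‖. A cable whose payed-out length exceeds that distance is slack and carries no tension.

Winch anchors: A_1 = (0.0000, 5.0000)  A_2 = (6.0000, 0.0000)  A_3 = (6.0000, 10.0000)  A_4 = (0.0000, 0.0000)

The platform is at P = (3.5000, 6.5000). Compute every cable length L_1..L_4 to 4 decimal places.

L_1 = √((0.0000−3.5000)² + (5.0000−6.5000)²) = 3.8079
L_2 = √((6.0000−3.5000)² + (0.0000−6.5000)²) = 6.9642
L_3 = √((6.0000−3.5000)² + (10.0000−6.5000)²) = 4.3012
L_4 = √((0.0000−3.5000)² + (0.0000−6.5000)²) = 7.3824

(3.8079, 6.9642, 4.3012, 7.3824)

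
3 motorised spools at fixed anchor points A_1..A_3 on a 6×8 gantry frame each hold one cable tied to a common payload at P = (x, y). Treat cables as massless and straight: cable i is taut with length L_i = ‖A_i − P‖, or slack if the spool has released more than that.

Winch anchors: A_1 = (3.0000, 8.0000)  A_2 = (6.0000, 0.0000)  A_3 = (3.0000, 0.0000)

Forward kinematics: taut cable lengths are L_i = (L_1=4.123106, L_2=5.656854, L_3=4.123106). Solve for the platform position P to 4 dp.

circle eqns → linear via eq_j − eq_1; set k_j = A_j·A_j − L_j²
k_1 = 9.0000+64.0000−17.0000 = 56.0000
-6.0000·x + 16.0000·y = k_1−k_2 = 52.0000
0.0000·x + 16.0000·y = k_1−k_3 = 64.0000
solve first two rows → x=2.0000, y=4.0000

(2.0000, 4.0000)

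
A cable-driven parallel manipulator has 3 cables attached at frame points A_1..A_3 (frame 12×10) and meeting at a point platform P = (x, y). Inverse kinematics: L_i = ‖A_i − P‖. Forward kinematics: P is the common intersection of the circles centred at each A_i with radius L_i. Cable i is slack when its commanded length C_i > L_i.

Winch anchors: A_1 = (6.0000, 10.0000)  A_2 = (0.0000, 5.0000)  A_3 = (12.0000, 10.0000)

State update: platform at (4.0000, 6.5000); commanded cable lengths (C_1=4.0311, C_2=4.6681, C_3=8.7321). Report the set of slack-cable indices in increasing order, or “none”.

cable 1: L_1 = ‖A_1−P‖ = 4.0311;  C_1 = 4.0311 → taut
cable 2: L_2 = ‖A_2−P‖ = 4.2720;  C_2 = 4.6681 → slack
cable 3: L_3 = ‖A_3−P‖ = 8.7321;  C_3 = 8.7321 → taut

2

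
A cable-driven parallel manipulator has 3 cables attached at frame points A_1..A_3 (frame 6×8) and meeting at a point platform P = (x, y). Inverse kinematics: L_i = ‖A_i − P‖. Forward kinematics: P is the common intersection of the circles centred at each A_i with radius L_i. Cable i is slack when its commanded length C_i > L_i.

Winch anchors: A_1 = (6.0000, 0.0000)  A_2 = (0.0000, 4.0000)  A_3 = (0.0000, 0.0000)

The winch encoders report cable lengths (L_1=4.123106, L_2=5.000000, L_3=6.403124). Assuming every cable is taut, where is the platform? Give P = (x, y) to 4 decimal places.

each cable: (A_i−P)·(A_i−P) = L_i²; let c_i = ‖A_i‖²−L_i²
c_1 = 36.0000+0.0000−17.0000 = 19.0000
row 1: 12.0000x − 8.0000y = 28.0000  (c_2=-9.0000)
row 2: 12.0000x + 0.0000y = 60.0000  (c_3=-41.0000)
Cramer on rows 1–2 → x = 5.0000, y = 4.0000

(5.0000, 4.0000)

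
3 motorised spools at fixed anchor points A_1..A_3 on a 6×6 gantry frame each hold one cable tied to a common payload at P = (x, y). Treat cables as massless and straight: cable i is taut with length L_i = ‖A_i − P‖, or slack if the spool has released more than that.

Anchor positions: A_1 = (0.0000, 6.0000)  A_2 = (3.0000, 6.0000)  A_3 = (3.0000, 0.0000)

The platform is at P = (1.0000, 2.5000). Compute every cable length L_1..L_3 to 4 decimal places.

(3.6401, 4.0311, 3.2016)

cable 1: Δx=-1.0000, Δy=3.5000; L_1 = √(Δx²+Δy²) = 3.6401
cable 2: Δx=2.0000, Δy=3.5000; L_2 = √(Δx²+Δy²) = 4.0311
cable 3: Δx=2.0000, Δy=-2.5000; L_3 = √(Δx²+Δy²) = 3.2016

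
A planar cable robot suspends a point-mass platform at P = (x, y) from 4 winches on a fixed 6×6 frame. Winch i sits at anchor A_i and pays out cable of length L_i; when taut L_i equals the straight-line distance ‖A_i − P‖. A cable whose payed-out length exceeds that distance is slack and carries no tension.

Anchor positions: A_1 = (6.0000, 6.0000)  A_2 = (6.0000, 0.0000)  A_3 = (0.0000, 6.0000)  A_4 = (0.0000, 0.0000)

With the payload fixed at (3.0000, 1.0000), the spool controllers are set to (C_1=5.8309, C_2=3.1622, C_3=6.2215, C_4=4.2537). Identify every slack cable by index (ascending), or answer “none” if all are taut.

3, 4

cable 1: √((3.0000)²+(5.0000)²)=5.8310, C_1=5.8309: taut
cable 2: √((3.0000)²+(-1.0000)²)=3.1623, C_2=3.1622: taut
cable 3: √((-3.0000)²+(5.0000)²)=5.8310, C_3=6.2215: slack
cable 4: √((-3.0000)²+(-1.0000)²)=3.1623, C_4=4.2537: slack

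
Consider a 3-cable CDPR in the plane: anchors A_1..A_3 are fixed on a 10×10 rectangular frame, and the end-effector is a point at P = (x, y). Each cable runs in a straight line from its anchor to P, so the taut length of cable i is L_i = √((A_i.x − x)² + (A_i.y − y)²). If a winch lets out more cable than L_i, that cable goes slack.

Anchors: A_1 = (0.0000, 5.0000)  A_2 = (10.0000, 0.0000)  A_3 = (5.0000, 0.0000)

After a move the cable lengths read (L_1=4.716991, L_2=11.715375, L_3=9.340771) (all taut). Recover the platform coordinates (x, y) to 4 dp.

(2.5000, 9.0000)

each cable: (A_i−P)·(A_i−P) = L_i²; let c_i = ‖A_i‖²−L_i²
c_1 = 0.0000+25.0000−22.2500 = 2.7500
row 1: -20.0000x + 10.0000y = 40.0000  (c_2=-37.2500)
row 2: -10.0000x + 10.0000y = 65.0000  (c_3=-62.2500)
Cramer on rows 1–2 → x = 2.5000, y = 9.0000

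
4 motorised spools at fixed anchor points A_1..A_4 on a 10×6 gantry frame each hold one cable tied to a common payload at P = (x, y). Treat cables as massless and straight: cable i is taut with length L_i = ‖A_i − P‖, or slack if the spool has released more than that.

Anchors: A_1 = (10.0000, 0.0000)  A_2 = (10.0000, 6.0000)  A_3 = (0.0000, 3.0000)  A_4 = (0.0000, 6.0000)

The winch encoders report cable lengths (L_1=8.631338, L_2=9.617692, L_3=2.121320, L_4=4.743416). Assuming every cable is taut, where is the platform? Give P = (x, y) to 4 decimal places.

each cable: (A_i−P)·(A_i−P) = L_i²; let q_i = ‖A_i‖²−L_i²
q_1 = 100.0000+0.0000−74.5000 = 25.5000
row 1: 0.0000x − 12.0000y = -18.0000  (q_2=43.5000)
row 2: 20.0000x − 6.0000y = 21.0000  (q_3=4.5000)
row 3: 20.0000x − 12.0000y = 12.0000  (q_4=13.5000)
Cramer on rows 1–2 → x = 1.5000, y = 1.5000
check cable 4: ‖A_4−P‖² = 22.5000 ≈ L_4² = 22.5000 ✓

(1.5000, 1.5000)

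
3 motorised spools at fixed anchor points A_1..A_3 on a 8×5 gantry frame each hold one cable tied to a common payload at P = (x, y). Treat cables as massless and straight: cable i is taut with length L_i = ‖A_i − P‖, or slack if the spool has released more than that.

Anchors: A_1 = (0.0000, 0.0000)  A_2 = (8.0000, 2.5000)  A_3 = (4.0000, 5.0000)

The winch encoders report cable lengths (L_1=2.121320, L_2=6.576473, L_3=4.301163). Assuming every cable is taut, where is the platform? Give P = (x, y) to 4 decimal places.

(1.5000, 1.5000)

expand ‖A_i−P‖²=L_i² and subtract eq 1 (q_i ≔ ‖A_i‖²−L_i²)
q_1 = 0.0000+0.0000−4.5000 = -4.5000
eq1−eq2 → [-16.0000  -5.0000]·P = -31.5000
eq1−eq3 → [-8.0000  -10.0000]·P = -27.0000
2×2 solve → P = (1.5000, 1.5000)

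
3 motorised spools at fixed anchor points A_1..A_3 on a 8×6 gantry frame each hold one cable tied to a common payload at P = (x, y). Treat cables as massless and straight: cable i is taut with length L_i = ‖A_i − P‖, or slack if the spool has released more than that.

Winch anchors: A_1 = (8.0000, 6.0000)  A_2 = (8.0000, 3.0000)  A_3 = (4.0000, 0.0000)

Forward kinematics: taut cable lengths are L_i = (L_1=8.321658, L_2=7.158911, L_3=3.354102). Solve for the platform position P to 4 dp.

(1.0000, 1.5000)

expand ‖A_i−P‖²=L_i² and subtract eq 1 (c_i ≔ ‖A_i‖²−L_i²)
c_1 = 64.0000+36.0000−69.2500 = 30.7500
eq1−eq2 → [0.0000  6.0000]·P = 9.0000
eq1−eq3 → [8.0000  12.0000]·P = 26.0000
2×2 solve → P = (1.0000, 1.5000)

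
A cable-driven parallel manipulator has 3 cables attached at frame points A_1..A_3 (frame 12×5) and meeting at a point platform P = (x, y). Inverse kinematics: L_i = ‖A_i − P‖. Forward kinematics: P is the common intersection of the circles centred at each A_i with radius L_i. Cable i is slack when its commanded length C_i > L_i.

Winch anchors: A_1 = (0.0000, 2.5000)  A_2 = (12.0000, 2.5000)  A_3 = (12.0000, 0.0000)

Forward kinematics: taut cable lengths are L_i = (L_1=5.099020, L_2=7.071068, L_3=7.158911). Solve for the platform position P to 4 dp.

(5.0000, 1.5000)

each cable: (A_i−P)·(A_i−P) = L_i²; let c_i = ‖A_i‖²−L_i²
c_1 = 0.0000+6.2500−26.0000 = -19.7500
row 1: -24.0000x + 0.0000y = -120.0000  (c_2=100.2500)
row 2: -24.0000x + 5.0000y = -112.5000  (c_3=92.7500)
Cramer on rows 1–2 → x = 5.0000, y = 1.5000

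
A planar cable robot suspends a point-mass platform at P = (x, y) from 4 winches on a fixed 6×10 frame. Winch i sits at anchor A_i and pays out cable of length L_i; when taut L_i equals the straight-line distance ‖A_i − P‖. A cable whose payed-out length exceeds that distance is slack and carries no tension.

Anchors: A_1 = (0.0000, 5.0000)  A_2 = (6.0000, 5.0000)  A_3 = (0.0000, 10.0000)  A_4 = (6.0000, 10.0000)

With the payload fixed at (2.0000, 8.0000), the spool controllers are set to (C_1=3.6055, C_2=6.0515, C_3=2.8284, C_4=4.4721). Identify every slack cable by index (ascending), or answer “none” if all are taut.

2

i=1: geometric 3.6056 vs commanded 3.6055 ⇒ taut
i=2: geometric 5.0000 vs commanded 6.0515 ⇒ slack
i=3: geometric 2.8284 vs commanded 2.8284 ⇒ taut
i=4: geometric 4.4721 vs commanded 4.4721 ⇒ taut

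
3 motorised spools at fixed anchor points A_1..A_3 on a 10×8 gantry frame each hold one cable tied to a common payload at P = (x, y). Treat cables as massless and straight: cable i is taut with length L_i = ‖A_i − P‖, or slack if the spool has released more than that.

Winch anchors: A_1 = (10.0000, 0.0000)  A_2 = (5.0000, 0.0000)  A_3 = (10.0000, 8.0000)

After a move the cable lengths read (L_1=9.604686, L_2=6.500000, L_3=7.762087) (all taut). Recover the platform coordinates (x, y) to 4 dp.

circle eqns → linear via eq_j − eq_1; set k_j = A_j·A_j − L_j²
k_1 = 100.0000+0.0000−92.2500 = 7.7500
10.0000·x + 0.0000·y = k_1−k_2 = 25.0000
0.0000·x − 16.0000·y = k_1−k_3 = -96.0000
solve first two rows → x=2.5000, y=6.0000

(2.5000, 6.0000)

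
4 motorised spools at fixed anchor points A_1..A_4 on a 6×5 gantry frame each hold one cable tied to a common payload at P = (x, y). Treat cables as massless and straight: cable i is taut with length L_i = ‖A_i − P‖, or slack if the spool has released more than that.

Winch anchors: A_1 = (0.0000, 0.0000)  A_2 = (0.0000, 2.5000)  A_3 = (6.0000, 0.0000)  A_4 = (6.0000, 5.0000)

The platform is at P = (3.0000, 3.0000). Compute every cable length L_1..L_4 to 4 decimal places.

(4.2426, 3.0414, 4.2426, 3.6056)

cable 1: Δx=-3.0000, Δy=-3.0000; L_1 = √(Δx²+Δy²) = 4.2426
cable 2: Δx=-3.0000, Δy=-0.5000; L_2 = √(Δx²+Δy²) = 3.0414
cable 3: Δx=3.0000, Δy=-3.0000; L_3 = √(Δx²+Δy²) = 4.2426
cable 4: Δx=3.0000, Δy=2.0000; L_4 = √(Δx²+Δy²) = 3.6056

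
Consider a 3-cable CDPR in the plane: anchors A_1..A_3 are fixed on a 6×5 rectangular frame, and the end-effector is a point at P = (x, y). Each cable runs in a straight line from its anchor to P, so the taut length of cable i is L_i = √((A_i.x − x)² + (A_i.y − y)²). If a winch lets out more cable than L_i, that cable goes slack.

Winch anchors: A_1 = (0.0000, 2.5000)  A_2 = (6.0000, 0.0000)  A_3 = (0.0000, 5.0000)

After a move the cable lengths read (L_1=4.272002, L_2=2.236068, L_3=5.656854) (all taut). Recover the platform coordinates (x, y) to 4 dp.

each cable: (A_i−P)·(A_i−P) = L_i²; let q_i = ‖A_i‖²−L_i²
q_1 = 0.0000+6.2500−18.2500 = -12.0000
row 1: -12.0000x + 5.0000y = -43.0000  (q_2=31.0000)
row 2: 0.0000x − 5.0000y = -5.0000  (q_3=-7.0000)
Cramer on rows 1–2 → x = 4.0000, y = 1.0000

(4.0000, 1.0000)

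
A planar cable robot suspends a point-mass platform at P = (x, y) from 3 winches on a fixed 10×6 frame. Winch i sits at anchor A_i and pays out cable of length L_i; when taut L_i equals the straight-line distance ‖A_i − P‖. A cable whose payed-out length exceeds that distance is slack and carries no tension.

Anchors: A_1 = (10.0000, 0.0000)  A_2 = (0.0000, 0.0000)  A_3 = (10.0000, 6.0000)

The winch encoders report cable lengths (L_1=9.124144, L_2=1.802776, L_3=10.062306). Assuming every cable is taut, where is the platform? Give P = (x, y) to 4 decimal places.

(1.0000, 1.5000)

each cable: (A_i−P)·(A_i−P) = L_i²; let c_i = ‖A_i‖²−L_i²
c_1 = 100.0000+0.0000−83.2500 = 16.7500
row 1: 20.0000x + 0.0000y = 20.0000  (c_2=-3.2500)
row 2: 0.0000x − 12.0000y = -18.0000  (c_3=34.7500)
Cramer on rows 1–2 → x = 1.0000, y = 1.5000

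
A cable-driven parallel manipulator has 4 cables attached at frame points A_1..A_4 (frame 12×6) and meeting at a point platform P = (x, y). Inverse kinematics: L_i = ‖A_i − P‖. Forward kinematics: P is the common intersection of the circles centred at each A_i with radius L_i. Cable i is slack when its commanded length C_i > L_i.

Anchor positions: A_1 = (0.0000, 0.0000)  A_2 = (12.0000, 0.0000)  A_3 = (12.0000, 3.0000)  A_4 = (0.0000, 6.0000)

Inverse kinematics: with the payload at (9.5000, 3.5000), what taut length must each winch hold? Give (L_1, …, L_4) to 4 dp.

L_1: Δ = A_1−P = (-9.5000, -3.5000) → ‖Δ‖ = √102.5000 = 10.1242
L_2: Δ = A_2−P = (2.5000, -3.5000) → ‖Δ‖ = √18.5000 = 4.3012
L_3: Δ = A_3−P = (2.5000, -0.5000) → ‖Δ‖ = √6.5000 = 2.5495
L_4: Δ = A_4−P = (-9.5000, 2.5000) → ‖Δ‖ = √96.5000 = 9.8234

(10.1242, 4.3012, 2.5495, 9.8234)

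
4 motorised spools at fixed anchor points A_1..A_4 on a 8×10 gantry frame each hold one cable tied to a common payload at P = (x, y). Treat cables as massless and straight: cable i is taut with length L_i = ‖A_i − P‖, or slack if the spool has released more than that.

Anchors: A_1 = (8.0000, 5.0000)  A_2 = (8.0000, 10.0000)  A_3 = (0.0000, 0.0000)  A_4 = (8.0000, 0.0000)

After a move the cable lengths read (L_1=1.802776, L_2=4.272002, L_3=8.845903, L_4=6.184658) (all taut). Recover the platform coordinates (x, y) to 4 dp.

expand ‖A_i−P‖²=L_i² and subtract eq 1 (k_i ≔ ‖A_i‖²−L_i²)
k_1 = 64.0000+25.0000−3.2500 = 85.7500
eq1−eq2 → [0.0000  -10.0000]·P = -60.0000
eq1−eq3 → [16.0000  10.0000]·P = 164.0000
eq1−eq4 → [0.0000  10.0000]·P = 60.0000
2×2 solve → P = (6.5000, 6.0000)
check cable 4: ‖A_4−P‖² = 38.2500 ≈ L_4² = 38.2500 ✓

(6.5000, 6.0000)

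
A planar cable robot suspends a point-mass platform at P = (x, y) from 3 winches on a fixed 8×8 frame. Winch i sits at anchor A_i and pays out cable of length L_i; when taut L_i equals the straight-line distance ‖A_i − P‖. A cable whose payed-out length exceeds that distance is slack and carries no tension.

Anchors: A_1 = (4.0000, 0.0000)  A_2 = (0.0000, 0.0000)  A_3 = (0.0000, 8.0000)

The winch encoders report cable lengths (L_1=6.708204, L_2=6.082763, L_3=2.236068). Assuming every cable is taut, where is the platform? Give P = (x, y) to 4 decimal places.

(1.0000, 6.0000)

each cable: (A_i−P)·(A_i−P) = L_i²; let k_i = ‖A_i‖²−L_i²
k_1 = 16.0000+0.0000−45.0000 = -29.0000
row 1: 8.0000x + 0.0000y = 8.0000  (k_2=-37.0000)
row 2: 8.0000x − 16.0000y = -88.0000  (k_3=59.0000)
Cramer on rows 1–2 → x = 1.0000, y = 6.0000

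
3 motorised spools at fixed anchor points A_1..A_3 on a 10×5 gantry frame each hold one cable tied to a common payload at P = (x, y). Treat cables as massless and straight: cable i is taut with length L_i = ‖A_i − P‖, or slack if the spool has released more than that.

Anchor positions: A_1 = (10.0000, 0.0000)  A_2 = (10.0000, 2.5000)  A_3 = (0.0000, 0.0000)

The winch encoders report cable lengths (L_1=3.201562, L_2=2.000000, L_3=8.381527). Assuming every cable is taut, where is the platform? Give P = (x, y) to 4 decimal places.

circle eqns → linear via eq_j − eq_1; set q_j = A_j·A_j − L_j²
q_1 = 100.0000+0.0000−10.2500 = 89.7500
0.0000·x − 5.0000·y = q_1−q_2 = -12.5000
20.0000·x + 0.0000·y = q_1−q_3 = 160.0000
solve first two rows → x=8.0000, y=2.5000

(8.0000, 2.5000)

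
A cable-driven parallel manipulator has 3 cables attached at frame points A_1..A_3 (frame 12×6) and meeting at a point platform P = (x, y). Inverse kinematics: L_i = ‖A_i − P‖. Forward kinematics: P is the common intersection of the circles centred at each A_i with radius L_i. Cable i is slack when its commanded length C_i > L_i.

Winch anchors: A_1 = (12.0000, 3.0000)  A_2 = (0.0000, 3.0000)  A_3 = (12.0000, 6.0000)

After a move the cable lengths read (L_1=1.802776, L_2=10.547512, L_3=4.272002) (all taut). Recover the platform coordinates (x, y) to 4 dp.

(10.5000, 2.0000)

each cable: (A_i−P)·(A_i−P) = L_i²; let q_i = ‖A_i‖²−L_i²
q_1 = 144.0000+9.0000−3.2500 = 149.7500
row 1: 24.0000x + 0.0000y = 252.0000  (q_2=-102.2500)
row 2: 0.0000x − 6.0000y = -12.0000  (q_3=161.7500)
Cramer on rows 1–2 → x = 10.5000, y = 2.0000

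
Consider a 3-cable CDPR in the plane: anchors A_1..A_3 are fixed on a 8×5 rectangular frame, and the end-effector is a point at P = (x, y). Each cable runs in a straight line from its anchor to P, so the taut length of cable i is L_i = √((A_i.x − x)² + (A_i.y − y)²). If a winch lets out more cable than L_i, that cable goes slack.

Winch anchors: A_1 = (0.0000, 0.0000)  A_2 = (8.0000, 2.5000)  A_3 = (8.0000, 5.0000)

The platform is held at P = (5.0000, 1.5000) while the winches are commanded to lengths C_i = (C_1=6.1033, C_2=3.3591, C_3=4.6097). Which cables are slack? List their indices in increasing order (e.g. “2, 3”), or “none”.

1, 2

cable 1: L_1 = ‖A_1−P‖ = 5.2202;  C_1 = 6.1033 → slack
cable 2: L_2 = ‖A_2−P‖ = 3.1623;  C_2 = 3.3591 → slack
cable 3: L_3 = ‖A_3−P‖ = 4.6098;  C_3 = 4.6097 → taut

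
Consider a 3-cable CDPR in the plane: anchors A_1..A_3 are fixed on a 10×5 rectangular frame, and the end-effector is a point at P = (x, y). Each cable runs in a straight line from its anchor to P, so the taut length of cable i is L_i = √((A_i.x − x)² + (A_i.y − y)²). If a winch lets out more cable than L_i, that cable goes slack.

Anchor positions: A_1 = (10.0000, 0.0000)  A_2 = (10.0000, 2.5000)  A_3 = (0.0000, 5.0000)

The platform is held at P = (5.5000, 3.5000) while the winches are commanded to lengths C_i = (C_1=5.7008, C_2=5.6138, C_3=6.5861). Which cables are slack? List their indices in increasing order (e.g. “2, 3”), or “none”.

i=1: geometric 5.7009 vs commanded 5.7008 ⇒ taut
i=2: geometric 4.6098 vs commanded 5.6138 ⇒ slack
i=3: geometric 5.7009 vs commanded 6.5861 ⇒ slack

2, 3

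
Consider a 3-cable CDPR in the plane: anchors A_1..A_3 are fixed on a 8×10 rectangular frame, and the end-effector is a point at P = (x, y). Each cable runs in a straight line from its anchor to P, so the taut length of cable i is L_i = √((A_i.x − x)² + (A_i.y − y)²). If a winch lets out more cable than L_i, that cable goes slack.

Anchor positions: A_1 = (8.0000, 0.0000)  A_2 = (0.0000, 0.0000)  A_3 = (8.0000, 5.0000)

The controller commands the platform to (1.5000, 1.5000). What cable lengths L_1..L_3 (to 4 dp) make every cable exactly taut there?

(6.6708, 2.1213, 7.3824)

L_1: Δ = A_1−P = (6.5000, -1.5000) → ‖Δ‖ = √44.5000 = 6.6708
L_2: Δ = A_2−P = (-1.5000, -1.5000) → ‖Δ‖ = √4.5000 = 2.1213
L_3: Δ = A_3−P = (6.5000, 3.5000) → ‖Δ‖ = √54.5000 = 7.3824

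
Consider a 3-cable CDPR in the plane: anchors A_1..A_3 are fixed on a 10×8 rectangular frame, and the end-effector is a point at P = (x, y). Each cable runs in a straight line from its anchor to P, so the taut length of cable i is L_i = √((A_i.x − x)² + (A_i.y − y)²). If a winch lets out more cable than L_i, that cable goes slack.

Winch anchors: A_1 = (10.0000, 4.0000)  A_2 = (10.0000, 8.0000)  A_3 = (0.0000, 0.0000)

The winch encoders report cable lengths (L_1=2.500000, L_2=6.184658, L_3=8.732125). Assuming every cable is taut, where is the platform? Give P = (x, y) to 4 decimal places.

circle eqns → linear via eq_j − eq_1; set k_j = A_j·A_j − L_j²
k_1 = 100.0000+16.0000−6.2500 = 109.7500
0.0000·x − 8.0000·y = k_1−k_2 = -16.0000
20.0000·x + 8.0000·y = k_1−k_3 = 186.0000
solve first two rows → x=8.5000, y=2.0000

(8.5000, 2.0000)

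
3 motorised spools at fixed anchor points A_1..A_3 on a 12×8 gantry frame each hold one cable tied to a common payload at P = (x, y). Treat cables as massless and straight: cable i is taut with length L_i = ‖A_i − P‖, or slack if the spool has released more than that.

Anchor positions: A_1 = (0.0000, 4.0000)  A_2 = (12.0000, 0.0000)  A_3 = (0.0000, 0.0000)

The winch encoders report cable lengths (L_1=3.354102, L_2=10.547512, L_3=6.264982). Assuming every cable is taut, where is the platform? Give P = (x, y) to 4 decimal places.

expand ‖A_i−P‖²=L_i² and subtract eq 1 (k_i ≔ ‖A_i‖²−L_i²)
k_1 = 0.0000+16.0000−11.2500 = 4.7500
eq1−eq2 → [-24.0000  8.0000]·P = -28.0000
eq1−eq3 → [0.0000  8.0000]·P = 44.0000
2×2 solve → P = (3.0000, 5.5000)

(3.0000, 5.5000)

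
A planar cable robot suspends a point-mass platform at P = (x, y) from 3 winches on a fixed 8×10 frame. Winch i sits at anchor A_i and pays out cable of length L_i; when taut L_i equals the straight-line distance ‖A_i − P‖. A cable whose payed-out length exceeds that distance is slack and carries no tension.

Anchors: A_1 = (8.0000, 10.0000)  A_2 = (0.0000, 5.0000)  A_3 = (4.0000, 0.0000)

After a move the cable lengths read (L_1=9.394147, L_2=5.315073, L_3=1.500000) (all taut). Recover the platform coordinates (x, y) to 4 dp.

each cable: (A_i−P)·(A_i−P) = L_i²; let k_i = ‖A_i‖²−L_i²
k_1 = 64.0000+100.0000−88.2500 = 75.7500
row 1: 16.0000x + 10.0000y = 79.0000  (k_2=-3.2500)
row 2: 8.0000x + 20.0000y = 62.0000  (k_3=13.7500)
Cramer on rows 1–2 → x = 4.0000, y = 1.5000

(4.0000, 1.5000)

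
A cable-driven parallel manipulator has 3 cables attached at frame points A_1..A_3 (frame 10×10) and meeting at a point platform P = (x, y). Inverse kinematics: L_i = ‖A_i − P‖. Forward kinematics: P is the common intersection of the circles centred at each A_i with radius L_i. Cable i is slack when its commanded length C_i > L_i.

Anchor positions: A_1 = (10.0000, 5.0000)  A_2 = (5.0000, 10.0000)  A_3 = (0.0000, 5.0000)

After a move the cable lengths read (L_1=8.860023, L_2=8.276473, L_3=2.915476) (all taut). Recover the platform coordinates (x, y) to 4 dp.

expand ‖A_i−P‖²=L_i² and subtract eq 1 (c_i ≔ ‖A_i‖²−L_i²)
c_1 = 100.0000+25.0000−78.5000 = 46.5000
eq1−eq2 → [10.0000  -10.0000]·P = -10.0000
eq1−eq3 → [20.0000  0.0000]·P = 30.0000
2×2 solve → P = (1.5000, 2.5000)

(1.5000, 2.5000)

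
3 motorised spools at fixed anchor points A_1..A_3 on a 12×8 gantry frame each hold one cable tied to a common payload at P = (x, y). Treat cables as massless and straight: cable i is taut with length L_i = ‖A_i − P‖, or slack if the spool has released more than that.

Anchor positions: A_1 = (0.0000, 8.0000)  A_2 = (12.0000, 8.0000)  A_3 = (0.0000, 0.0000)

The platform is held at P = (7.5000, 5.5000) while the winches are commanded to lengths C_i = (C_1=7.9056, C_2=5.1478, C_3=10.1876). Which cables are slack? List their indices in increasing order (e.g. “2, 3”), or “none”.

cable 1: L_1 = ‖A_1−P‖ = 7.9057;  C_1 = 7.9056 → taut
cable 2: L_2 = ‖A_2−P‖ = 5.1478;  C_2 = 5.1478 → taut
cable 3: L_3 = ‖A_3−P‖ = 9.3005;  C_3 = 10.1876 → slack

3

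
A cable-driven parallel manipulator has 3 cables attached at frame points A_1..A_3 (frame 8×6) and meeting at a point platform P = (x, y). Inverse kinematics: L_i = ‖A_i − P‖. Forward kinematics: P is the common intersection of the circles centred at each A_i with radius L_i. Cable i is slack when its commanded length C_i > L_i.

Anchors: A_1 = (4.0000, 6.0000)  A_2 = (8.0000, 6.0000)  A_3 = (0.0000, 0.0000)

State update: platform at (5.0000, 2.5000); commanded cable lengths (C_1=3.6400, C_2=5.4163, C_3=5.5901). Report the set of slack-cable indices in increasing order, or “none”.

2

cable 1: √((-1.0000)²+(3.5000)²)=3.6401, C_1=3.6400: taut
cable 2: √((3.0000)²+(3.5000)²)=4.6098, C_2=5.4163: slack
cable 3: √((-5.0000)²+(-2.5000)²)=5.5902, C_3=5.5901: taut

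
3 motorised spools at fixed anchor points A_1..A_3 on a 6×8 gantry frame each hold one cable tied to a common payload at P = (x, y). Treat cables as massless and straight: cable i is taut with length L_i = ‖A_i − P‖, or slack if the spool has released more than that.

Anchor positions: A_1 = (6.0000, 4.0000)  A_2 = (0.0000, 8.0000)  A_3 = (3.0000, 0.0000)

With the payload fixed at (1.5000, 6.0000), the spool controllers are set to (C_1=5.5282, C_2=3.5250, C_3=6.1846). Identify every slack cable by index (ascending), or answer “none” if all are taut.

cable 1: √((4.5000)²+(-2.0000)²)=4.9244, C_1=5.5282: slack
cable 2: √((-1.5000)²+(2.0000)²)=2.5000, C_2=3.5250: slack
cable 3: √((1.5000)²+(-6.0000)²)=6.1847, C_3=6.1846: taut

1, 2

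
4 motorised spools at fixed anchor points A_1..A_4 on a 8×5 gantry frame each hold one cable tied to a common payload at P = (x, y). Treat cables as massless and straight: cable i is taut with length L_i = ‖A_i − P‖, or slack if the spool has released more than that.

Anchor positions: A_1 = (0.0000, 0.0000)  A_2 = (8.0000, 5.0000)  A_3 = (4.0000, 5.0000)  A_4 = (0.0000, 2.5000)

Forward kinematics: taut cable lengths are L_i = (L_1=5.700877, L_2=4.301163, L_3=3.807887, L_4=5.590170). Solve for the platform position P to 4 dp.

(5.5000, 1.5000)

expand ‖A_i−P‖²=L_i² and subtract eq 1 (c_i ≔ ‖A_i‖²−L_i²)
c_1 = 0.0000+0.0000−32.5000 = -32.5000
eq1−eq2 → [-16.0000  -10.0000]·P = -103.0000
eq1−eq3 → [-8.0000  -10.0000]·P = -59.0000
eq1−eq4 → [0.0000  -5.0000]·P = -7.5000
2×2 solve → P = (5.5000, 1.5000)
check cable 4: ‖A_4−P‖² = 31.2500 ≈ L_4² = 31.2500 ✓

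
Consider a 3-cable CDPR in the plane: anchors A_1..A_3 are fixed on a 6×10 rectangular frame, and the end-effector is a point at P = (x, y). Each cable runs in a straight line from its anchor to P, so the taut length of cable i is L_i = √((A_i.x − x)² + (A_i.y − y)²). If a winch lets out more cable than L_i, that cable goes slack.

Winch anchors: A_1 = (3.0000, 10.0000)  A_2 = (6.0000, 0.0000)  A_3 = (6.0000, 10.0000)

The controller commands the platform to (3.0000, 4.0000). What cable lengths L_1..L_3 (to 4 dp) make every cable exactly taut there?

(6.0000, 5.0000, 6.7082)

cable 1: Δx=0.0000, Δy=6.0000; L_1 = √(Δx²+Δy²) = 6.0000
cable 2: Δx=3.0000, Δy=-4.0000; L_2 = √(Δx²+Δy²) = 5.0000
cable 3: Δx=3.0000, Δy=6.0000; L_3 = √(Δx²+Δy²) = 6.7082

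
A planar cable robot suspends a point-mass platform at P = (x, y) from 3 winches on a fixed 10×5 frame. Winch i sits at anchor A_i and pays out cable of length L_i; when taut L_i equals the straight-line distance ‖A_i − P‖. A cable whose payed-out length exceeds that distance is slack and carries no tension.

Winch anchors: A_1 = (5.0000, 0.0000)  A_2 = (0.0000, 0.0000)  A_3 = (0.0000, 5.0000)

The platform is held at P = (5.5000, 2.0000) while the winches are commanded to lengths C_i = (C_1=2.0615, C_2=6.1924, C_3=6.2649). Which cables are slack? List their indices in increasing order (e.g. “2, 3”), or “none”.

2

i=1: geometric 2.0616 vs commanded 2.0615 ⇒ taut
i=2: geometric 5.8523 vs commanded 6.1924 ⇒ slack
i=3: geometric 6.2650 vs commanded 6.2649 ⇒ taut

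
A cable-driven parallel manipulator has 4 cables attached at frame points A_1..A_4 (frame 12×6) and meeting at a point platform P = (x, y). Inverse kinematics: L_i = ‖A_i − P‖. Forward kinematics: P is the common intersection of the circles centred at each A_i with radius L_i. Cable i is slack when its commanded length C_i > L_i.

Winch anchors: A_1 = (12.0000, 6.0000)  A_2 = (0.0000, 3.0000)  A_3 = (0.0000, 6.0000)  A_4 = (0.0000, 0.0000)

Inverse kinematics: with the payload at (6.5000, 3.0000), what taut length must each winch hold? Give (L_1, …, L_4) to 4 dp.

(6.2650, 6.5000, 7.1589, 7.1589)

L_1 = √((12.0000−6.5000)² + (6.0000−3.0000)²) = 6.2650
L_2 = √((0.0000−6.5000)² + (3.0000−3.0000)²) = 6.5000
L_3 = √((0.0000−6.5000)² + (6.0000−3.0000)²) = 7.1589
L_4 = √((0.0000−6.5000)² + (0.0000−3.0000)²) = 7.1589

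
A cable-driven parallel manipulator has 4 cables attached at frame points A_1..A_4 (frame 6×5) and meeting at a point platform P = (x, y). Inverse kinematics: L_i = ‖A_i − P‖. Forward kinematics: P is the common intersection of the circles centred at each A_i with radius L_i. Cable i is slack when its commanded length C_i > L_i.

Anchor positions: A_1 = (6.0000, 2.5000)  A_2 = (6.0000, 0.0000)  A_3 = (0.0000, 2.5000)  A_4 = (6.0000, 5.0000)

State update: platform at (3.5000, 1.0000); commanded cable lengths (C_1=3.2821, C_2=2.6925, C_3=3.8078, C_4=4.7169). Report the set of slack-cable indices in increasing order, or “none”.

1

i=1: geometric 2.9155 vs commanded 3.2821 ⇒ slack
i=2: geometric 2.6926 vs commanded 2.6925 ⇒ taut
i=3: geometric 3.8079 vs commanded 3.8078 ⇒ taut
i=4: geometric 4.7170 vs commanded 4.7169 ⇒ taut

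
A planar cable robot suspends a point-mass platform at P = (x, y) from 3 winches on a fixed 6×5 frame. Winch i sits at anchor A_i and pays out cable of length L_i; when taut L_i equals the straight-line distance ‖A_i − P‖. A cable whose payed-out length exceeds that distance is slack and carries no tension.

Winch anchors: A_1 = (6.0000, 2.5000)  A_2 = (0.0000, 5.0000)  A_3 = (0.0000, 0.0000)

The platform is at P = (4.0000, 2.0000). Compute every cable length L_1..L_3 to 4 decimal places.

L_1: Δ = A_1−P = (2.0000, 0.5000) → ‖Δ‖ = √4.2500 = 2.0616
L_2: Δ = A_2−P = (-4.0000, 3.0000) → ‖Δ‖ = √25.0000 = 5.0000
L_3: Δ = A_3−P = (-4.0000, -2.0000) → ‖Δ‖ = √20.0000 = 4.4721

(2.0616, 5.0000, 4.4721)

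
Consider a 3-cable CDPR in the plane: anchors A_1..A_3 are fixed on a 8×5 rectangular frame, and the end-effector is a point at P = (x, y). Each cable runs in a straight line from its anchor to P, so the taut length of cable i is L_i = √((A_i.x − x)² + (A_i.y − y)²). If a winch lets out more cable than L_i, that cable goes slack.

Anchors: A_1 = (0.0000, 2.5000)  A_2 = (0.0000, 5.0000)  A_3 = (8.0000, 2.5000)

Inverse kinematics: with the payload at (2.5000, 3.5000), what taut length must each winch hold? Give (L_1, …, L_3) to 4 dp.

(2.6926, 2.9155, 5.5902)

L_1 = √((0.0000−2.5000)² + (2.5000−3.5000)²) = 2.6926
L_2 = √((0.0000−2.5000)² + (5.0000−3.5000)²) = 2.9155
L_3 = √((8.0000−2.5000)² + (2.5000−3.5000)²) = 5.5902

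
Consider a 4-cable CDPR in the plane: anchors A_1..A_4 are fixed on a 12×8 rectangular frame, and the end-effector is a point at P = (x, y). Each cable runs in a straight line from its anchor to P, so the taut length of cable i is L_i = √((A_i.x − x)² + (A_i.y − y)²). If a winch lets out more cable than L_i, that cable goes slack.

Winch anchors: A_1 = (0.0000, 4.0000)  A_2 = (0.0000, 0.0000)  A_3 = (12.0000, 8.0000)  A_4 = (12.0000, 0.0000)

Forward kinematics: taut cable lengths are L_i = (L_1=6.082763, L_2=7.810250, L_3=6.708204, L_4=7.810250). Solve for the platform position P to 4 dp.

each cable: (A_i−P)·(A_i−P) = L_i²; let k_i = ‖A_i‖²−L_i²
k_1 = 0.0000+16.0000−37.0000 = -21.0000
row 1: 0.0000x + 8.0000y = 40.0000  (k_2=-61.0000)
row 2: -24.0000x − 8.0000y = -184.0000  (k_3=163.0000)
row 3: -24.0000x + 8.0000y = -104.0000  (k_4=83.0000)
Cramer on rows 1–2 → x = 6.0000, y = 5.0000
check cable 4: ‖A_4−P‖² = 61.0000 ≈ L_4² = 61.0000 ✓

(6.0000, 5.0000)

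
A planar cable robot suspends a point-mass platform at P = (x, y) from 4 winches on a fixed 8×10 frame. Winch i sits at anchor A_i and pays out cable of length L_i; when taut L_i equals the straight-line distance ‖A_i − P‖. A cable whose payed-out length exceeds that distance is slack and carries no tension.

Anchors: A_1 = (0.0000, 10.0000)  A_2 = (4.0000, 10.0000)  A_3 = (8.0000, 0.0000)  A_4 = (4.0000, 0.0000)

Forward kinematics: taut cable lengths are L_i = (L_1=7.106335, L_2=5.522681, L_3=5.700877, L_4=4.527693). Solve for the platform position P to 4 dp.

circle eqns → linear via eq_j − eq_1; set k_j = A_j·A_j − L_j²
k_1 = 0.0000+100.0000−50.5000 = 49.5000
-8.0000·x + 0.0000·y = k_1−k_2 = -36.0000
-16.0000·x + 20.0000·y = k_1−k_3 = 18.0000
-8.0000·x + 20.0000·y = k_1−k_4 = 54.0000
solve first two rows → x=4.5000, y=4.5000
check cable 4: ‖A_4−P‖² = 20.5000 ≈ L_4² = 20.5000 ✓

(4.5000, 4.5000)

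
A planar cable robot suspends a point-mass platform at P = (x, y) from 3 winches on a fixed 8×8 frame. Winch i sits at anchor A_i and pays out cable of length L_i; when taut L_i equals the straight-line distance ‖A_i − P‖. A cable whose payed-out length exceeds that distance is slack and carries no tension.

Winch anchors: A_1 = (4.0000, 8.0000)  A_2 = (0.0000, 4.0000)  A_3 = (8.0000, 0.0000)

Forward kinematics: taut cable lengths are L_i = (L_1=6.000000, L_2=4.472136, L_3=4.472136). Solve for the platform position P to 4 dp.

(4.0000, 2.0000)

circle eqns → linear via eq_j − eq_1; set c_j = A_j·A_j − L_j²
c_1 = 16.0000+64.0000−36.0000 = 44.0000
8.0000·x + 8.0000·y = c_1−c_2 = 48.0000
-8.0000·x + 16.0000·y = c_1−c_3 = 0.0000
solve first two rows → x=4.0000, y=2.0000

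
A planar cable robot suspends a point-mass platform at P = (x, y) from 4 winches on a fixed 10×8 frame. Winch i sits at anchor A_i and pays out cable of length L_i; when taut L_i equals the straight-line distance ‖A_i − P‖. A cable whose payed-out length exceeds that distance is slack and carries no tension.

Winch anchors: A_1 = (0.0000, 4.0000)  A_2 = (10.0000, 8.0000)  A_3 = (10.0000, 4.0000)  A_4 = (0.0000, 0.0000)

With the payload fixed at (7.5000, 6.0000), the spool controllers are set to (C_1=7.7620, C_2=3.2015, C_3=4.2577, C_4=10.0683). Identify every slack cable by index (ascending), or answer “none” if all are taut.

3, 4

cable 1: L_1 = ‖A_1−P‖ = 7.7621;  C_1 = 7.7620 → taut
cable 2: L_2 = ‖A_2−P‖ = 3.2016;  C_2 = 3.2015 → taut
cable 3: L_3 = ‖A_3−P‖ = 3.2016;  C_3 = 4.2577 → slack
cable 4: L_4 = ‖A_4−P‖ = 9.6047;  C_4 = 10.0683 → slack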